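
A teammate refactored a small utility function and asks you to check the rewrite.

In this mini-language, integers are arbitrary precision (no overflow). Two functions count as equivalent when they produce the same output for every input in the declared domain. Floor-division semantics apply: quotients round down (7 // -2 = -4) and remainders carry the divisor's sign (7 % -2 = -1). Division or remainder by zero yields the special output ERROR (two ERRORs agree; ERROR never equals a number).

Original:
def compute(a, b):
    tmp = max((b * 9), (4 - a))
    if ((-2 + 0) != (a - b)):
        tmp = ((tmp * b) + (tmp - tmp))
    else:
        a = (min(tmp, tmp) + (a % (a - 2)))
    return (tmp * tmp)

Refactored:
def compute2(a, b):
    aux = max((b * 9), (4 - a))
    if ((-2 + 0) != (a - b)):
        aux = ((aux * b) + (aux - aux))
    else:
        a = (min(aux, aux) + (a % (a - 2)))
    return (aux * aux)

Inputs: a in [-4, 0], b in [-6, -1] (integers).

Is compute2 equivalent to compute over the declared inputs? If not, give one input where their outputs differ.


Although local variable names differ, 30/30 inputs agree.
verdict: equivalent


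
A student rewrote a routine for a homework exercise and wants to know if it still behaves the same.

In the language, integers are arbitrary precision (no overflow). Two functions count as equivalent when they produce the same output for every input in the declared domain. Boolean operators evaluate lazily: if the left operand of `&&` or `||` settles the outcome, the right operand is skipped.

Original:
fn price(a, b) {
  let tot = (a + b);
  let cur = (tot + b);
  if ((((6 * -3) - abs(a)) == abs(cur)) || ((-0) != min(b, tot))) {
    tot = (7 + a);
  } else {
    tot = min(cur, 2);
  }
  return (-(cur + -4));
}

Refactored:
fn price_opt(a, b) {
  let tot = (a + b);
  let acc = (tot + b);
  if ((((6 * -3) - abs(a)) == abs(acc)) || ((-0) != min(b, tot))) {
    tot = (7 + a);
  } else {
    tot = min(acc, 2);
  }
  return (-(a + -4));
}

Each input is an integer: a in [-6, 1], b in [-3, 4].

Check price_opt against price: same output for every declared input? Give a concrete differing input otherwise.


The rewrite breaks on a=-6, b=-3, where the results are 16 and 10.
price: tot becomes -9; next cur becomes -12; next ((((6 * -3) - abs(a)) == abs(cur)) || ((-0) != min(b, tot))) evaluates to true; next tot becomes 1; next final value 16
price_opt: tot becomes -9; next acc becomes -12; next ((((6 * -3) - abs(a)) == abs(acc)) || ((-0) != min(b, tot))) evaluates to true; next tot becomes 1; next final value 10
verdict: not equivalent; witness: a=-6, b=-3


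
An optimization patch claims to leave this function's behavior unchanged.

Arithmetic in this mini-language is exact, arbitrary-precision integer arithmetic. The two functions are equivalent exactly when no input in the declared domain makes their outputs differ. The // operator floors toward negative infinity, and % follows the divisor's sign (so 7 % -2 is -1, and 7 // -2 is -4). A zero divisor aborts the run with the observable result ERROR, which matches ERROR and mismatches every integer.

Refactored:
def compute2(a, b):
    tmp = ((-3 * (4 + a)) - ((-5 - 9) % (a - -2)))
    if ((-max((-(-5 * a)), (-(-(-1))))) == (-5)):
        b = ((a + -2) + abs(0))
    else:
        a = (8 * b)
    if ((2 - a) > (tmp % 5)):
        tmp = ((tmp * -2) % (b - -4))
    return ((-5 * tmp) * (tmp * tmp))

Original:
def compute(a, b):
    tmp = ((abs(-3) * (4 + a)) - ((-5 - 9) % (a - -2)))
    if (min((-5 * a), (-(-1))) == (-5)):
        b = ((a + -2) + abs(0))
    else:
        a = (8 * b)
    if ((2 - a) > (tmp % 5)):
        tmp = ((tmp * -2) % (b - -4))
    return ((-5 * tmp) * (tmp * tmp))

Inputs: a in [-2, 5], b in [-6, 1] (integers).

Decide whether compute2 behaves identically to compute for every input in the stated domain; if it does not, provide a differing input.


Try a=-1, b=0.
compute: tmp=9, then (min((-5 * a), (-(-1))) == (-5)) is false, then a=0, then ((2 - a) > (tmp % 5)) is false, then returns -3645
compute2: tmp=-9, then ((-max((-(-5 * a)), (-(-(-1))))) == (-5)) is false, then a=0, then ((2 - a) > (tmp % 5)) is true, then tmp=2, then returns -40
-3645 against -40: the behavior changed.
verdict: not equivalent; witness: a=-1, b=0


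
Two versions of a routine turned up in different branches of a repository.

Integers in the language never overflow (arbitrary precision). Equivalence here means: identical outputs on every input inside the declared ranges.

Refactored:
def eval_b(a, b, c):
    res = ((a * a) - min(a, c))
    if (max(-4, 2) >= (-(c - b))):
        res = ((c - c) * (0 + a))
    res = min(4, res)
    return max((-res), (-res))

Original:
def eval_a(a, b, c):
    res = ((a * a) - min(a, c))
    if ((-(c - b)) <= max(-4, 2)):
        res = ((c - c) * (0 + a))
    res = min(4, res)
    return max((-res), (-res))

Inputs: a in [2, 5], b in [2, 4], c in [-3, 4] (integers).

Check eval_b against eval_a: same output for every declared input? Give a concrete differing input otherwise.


Differences: comparison usage differs — yet all 96 inputs agree.
verdict: equivalent


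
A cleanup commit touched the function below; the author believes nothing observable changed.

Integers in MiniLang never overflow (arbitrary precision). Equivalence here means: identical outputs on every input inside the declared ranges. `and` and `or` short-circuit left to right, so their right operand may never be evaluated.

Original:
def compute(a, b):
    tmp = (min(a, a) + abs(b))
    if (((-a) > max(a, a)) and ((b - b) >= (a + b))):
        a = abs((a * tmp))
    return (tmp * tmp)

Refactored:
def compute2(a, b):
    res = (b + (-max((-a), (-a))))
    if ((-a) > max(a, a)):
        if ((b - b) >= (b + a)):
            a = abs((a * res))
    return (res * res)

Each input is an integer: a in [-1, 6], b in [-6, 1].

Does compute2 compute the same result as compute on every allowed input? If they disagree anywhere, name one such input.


These are not equivalent — on a=-1, b=-6 the outputs split (25 vs 49).
compute: tmp = 5; (((-a) > max(a, a)) and ((b - b) >= (a + b))) -> true; a = 5; return 25
compute2: res = -7; ((-a) > max(a, a)) -> true; ((b - b) >= (b + a)) -> true; a = 7; return 49
verdict: not equivalent; witness: a=-1, b=-6


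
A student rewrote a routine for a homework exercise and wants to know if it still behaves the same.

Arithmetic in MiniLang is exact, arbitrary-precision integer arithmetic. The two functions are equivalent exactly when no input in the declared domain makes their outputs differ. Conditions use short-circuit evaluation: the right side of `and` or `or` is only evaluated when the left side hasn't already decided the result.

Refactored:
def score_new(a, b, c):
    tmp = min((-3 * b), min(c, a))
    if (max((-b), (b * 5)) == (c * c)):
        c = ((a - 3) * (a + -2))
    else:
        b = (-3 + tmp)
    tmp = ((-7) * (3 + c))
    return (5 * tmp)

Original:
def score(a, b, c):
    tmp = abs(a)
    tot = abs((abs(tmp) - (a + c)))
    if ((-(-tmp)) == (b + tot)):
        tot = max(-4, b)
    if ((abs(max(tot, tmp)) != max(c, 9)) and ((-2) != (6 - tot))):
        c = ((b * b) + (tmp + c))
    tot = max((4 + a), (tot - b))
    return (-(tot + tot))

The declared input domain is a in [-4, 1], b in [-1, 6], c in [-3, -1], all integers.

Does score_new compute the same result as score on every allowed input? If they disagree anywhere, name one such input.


Try a=-4, b=-1, c=-3.
score: tmp=4, then tot=11, then ((-(-tmp)) == (b + tot)) is false, then ((abs(max(tot, tmp)) != max(c, 9)) and ((-2) != (6 - tot))) is true, then c=2, then tot=12, then returns -24
score_new: tmp=-4, then (max((-b), (b * 5)) == (c * c)) is false, then b=-7, then tmp=0, then returns 0
-24 against 0: the behavior changed.
verdict: not equivalent; witness: a=-4, b=-1, c=-3


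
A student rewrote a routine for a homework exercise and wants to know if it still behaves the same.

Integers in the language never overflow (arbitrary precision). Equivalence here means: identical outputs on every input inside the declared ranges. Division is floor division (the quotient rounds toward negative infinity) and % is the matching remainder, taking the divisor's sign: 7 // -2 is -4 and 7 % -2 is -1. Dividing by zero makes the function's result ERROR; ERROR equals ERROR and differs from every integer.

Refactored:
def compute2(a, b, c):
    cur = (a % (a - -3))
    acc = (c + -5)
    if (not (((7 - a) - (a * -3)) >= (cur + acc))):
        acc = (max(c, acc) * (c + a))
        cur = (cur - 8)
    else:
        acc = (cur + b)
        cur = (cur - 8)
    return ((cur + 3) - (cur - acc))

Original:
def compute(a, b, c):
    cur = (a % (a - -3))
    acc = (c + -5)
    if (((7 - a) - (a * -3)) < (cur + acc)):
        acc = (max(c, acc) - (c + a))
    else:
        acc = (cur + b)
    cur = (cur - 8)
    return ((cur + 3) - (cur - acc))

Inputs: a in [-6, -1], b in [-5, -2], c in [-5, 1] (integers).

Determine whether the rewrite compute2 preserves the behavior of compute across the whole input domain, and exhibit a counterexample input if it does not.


There is a counterexample at a=-6, b=-5, c=1: 9 on one side, -2 on the other.
compute: cur=0, then acc=-4, then (((7 - a) - (a * -3)) < (cur + acc)) is true, then acc=6, then cur=-8, then returns 9
compute2: cur=0, then acc=-4, then (not (((7 - a) - (a * -3)) >= (cur + acc))) is true, then acc=-5, then cur=-8, then returns -2
verdict: not equivalent; witness: a=-6, b=-5, c=1


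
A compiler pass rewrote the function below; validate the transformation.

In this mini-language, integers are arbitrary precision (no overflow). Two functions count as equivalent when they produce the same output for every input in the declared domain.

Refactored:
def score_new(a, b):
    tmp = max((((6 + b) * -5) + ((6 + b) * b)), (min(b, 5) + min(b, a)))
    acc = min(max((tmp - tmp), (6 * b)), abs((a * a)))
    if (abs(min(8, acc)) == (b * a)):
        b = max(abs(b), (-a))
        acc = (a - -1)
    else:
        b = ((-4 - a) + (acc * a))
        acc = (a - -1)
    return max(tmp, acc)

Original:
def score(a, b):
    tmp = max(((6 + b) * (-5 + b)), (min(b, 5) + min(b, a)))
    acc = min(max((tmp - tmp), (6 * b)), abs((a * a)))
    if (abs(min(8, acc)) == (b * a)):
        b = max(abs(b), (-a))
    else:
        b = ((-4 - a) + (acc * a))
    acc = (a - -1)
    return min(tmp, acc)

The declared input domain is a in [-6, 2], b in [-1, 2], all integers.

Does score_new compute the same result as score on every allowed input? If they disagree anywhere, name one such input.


There is a counterexample at a=-6, b=-1: -7 on one side, -5 on the other.
score: tmp becomes -7; next acc becomes 0; next (abs(min(8, acc)) == (b * a)) evaluates to false; next b becomes 2; next acc becomes -5; next final value -7
score_new: tmp becomes -7; next acc becomes 0; next (abs(min(8, acc)) == (b * a)) evaluates to false; next b becomes 2; next acc becomes -5; next final value -5
verdict: not equivalent; witness: a=-6, b=-1


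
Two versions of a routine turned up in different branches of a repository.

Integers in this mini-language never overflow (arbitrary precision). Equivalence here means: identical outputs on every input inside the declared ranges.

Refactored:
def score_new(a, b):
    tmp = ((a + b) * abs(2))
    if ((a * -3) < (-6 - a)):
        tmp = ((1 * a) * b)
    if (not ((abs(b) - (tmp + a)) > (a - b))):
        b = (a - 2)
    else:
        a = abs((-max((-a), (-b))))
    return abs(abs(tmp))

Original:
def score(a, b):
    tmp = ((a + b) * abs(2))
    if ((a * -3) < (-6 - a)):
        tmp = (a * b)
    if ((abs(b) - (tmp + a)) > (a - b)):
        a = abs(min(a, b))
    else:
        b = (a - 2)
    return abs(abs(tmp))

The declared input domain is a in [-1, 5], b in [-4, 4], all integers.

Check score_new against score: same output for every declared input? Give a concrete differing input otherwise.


Side by side, the visible changes include: arithmetic usage differs, and min/max/abs usage differs, and boolean connective usage differs, and constant usage differs.
One worked example (a=4, b=0) — score: tmp becomes 8; next ((a * -3) < (-6 - a)) evaluates to true; next tmp becomes 0; next ((abs(b) - (tmp + a)) > (a - b)) evaluates to false; next b becomes 2; next final value 0; score_new: tmp becomes 8; next ((a * -3) < (-6 - a)) evaluates to true; next tmp becomes 0; next (not ((abs(b) - (tmp + a)) > (a - b))) evaluates to true; next b becomes 2; next final value 0; agreement on 0.
Sweeping the whole domain (63 inputs) finds no disagreement.
verdict: equivalent


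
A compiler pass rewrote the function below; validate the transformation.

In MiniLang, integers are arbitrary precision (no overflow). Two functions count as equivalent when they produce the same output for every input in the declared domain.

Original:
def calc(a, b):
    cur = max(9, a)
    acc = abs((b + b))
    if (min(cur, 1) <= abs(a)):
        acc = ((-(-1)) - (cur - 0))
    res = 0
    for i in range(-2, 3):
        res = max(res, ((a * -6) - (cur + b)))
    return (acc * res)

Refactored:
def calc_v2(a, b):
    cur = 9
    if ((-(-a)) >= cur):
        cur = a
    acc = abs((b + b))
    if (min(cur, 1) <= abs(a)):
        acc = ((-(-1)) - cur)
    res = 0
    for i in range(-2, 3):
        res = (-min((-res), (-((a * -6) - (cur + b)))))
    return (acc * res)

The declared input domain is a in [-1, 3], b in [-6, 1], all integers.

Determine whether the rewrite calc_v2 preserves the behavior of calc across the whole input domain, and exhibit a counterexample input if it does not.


Equivalent. There is a behavioral-looking edit here, yet the outcome never shifts on this domain.
An exhaustive pass over the 40 declared inputs shows identical outputs.
One worked example (a=-1, b=-3) — calc: cur becomes 9; next acc becomes 6; next (min(cur, 1) <= abs(a)) evaluates to true; next acc becomes -8; next res becomes 0; next at i=-2:; next res becomes 0; next at i=-1:; next res becomes 0; next at i=0:; next res becomes 0; next at i=1:; next res becomes 0; next at i=2:; next res becomes 0; next final value 0; calc_v2: cur becomes 9; next ((-(-a)) >= cur) evaluates to false; next acc becomes 6; next (min(cur, 1) <= abs(a)) evaluates to true; next acc becomes -8; next res becomes 0; next at i=-2:; next res becomes 0; next at i=-1:; next res becomes 0; next at i=0:; next res becomes 0; next at i=1:; next res becomes 0; next at i=2:; next res becomes 0; next final value 0; agreement on 0.
verdict: equivalent


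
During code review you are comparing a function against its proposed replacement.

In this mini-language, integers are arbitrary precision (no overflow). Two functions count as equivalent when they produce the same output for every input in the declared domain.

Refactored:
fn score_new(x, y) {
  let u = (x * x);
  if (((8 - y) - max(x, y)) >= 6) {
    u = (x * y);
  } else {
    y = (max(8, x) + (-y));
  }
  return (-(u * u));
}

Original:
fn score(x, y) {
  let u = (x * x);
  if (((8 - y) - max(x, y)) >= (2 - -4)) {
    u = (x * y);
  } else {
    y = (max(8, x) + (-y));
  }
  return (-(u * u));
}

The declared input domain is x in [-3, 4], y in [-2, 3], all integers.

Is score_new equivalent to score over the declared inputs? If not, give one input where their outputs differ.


Equivalent — the differences include constant usage differs, arithmetic usage differs, yet no declared input distinguishes the two.
As a probe, take x=-3, y=-2: score runs u := 9 | (((8 - y) - max(x, y)) >= (2 - -4)): true | u := 6 | result -36; score_new runs u := 9 | (((8 - y) - max(x, y)) >= 6): true | u := 6 | result -36; both end at -36.
Sweeping the whole domain (48 inputs) finds no disagreement.
verdict: equivalent


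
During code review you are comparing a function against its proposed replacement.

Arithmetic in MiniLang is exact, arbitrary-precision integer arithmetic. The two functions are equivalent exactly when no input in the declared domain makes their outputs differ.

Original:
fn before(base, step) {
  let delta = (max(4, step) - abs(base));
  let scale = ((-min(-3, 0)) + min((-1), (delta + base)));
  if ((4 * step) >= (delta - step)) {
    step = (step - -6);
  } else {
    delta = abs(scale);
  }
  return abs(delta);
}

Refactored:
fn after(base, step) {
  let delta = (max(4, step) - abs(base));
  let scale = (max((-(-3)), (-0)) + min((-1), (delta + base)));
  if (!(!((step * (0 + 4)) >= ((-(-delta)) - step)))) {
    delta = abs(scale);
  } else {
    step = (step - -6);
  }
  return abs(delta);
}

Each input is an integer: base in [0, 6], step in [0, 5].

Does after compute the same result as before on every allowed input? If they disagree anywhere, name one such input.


base=0, step=0 yields 2 from before but 4 from after.
verdict: not equivalent; witness: base=0, step=0


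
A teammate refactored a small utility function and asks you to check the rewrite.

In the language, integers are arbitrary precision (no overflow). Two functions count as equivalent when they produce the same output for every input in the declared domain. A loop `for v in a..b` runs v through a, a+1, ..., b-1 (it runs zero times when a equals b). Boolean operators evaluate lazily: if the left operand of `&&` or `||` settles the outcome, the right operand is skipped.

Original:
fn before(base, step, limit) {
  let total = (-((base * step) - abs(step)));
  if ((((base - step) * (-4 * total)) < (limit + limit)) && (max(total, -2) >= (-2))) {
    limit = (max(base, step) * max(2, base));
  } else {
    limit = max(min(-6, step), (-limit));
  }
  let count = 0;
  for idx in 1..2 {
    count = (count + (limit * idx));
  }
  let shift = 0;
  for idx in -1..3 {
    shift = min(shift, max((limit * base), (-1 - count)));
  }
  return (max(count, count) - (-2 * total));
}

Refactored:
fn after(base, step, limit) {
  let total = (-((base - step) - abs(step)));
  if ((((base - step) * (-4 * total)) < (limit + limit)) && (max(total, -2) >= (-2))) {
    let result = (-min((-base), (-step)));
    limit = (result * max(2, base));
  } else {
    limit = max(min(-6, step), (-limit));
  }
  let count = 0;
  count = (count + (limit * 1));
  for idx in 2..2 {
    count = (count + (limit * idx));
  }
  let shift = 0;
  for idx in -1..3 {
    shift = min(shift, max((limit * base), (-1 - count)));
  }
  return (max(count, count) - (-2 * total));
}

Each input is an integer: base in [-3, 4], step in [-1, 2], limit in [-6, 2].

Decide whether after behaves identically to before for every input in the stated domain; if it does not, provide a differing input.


These are not equivalent — on base=-3, step=-1, limit=-6 the outputs split (-6 vs 12).
before: total becomes -2; next ((((base - step) * (-4 * total)) < (limit + limit)) && (max(total, -2) >= (-2))) evaluates to true; next limit becomes -2; next count becomes 0; next at idx=1:; next count becomes -2; next shift becomes 0; next at idx=-1:; next shift becomes 0; next at idx=0:; next shift becomes 0; next at idx=1:; next shift becomes 0; next at idx=2:; next shift becomes 0; next final value -6
after: total becomes 3; next ((((base - step) * (-4 * total)) < (limit + limit)) && (max(total, -2) >= (-2))) evaluates to false; next limit becomes 6; next count becomes 0; next count becomes 6; next idx never enters its loop body; next shift becomes 0; next at idx=-1:; next shift becomes -7; next at idx=0:; next shift becomes -7; next at idx=1:; next shift becomes -7; next at idx=2:; next shift becomes -7; next final value 12
verdict: not equivalent; witness: base=-3, step=-1, limit=-6


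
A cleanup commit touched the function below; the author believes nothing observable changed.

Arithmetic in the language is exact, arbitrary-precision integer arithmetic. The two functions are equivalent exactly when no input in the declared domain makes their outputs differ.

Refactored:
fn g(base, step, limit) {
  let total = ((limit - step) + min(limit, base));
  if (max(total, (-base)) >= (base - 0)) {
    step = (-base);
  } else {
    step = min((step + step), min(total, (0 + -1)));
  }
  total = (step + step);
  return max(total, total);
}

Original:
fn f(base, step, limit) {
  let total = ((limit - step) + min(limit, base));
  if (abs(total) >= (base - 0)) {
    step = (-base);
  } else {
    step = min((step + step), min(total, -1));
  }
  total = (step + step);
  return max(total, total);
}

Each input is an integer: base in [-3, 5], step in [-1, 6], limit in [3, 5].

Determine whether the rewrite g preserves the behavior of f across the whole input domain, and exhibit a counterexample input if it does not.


On input base=1, step=6, limit=3, f returns -2 while g returns -4.
verdict: not equivalent; witness: base=1, step=6, limit=3


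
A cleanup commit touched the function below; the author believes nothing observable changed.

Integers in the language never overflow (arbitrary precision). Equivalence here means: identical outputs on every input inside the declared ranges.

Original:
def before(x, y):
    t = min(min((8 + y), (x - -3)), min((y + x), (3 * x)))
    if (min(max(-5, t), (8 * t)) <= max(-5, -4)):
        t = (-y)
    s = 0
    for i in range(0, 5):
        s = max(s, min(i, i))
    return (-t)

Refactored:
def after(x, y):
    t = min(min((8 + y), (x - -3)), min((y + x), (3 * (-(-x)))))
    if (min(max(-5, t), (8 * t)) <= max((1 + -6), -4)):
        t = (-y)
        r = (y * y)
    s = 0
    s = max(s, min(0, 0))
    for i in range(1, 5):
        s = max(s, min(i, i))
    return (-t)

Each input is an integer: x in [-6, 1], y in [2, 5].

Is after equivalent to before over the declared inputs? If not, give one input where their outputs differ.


This is a faithful refactor — min/max/abs usage differs, and loop structure differs, and local variable names differ, and statement counts differ, and constant usage differs, and arithmetic usage differs, but the computed results match everywhere.
Spot check at x=1, y=3 — before: t becomes 3; next (min(max(-5, t), (8 * t)) <= max(-5, -4)) evaluates to false; next s becomes 0; next at i=0:; next s becomes 0; next at i=1:; next s becomes 1; next at i=2:; next s becomes 2; next at i=3:; next s becomes 3; next at i=4:; next s becomes 4; next final value -3. after: t becomes 3; next (min(max(-5, t), (8 * t)) <= max((1 + -6), -4)) evaluates to false; next s becomes 0; next s becomes 0; next at i=1:; next s becomes 1; next at i=2:; next s becomes 2; next at i=3:; next s becomes 3; next at i=4:; next s becomes 4; next final value -3. Both give -3.
Every one of the 32 inputs gives matching results.
verdict: equivalent


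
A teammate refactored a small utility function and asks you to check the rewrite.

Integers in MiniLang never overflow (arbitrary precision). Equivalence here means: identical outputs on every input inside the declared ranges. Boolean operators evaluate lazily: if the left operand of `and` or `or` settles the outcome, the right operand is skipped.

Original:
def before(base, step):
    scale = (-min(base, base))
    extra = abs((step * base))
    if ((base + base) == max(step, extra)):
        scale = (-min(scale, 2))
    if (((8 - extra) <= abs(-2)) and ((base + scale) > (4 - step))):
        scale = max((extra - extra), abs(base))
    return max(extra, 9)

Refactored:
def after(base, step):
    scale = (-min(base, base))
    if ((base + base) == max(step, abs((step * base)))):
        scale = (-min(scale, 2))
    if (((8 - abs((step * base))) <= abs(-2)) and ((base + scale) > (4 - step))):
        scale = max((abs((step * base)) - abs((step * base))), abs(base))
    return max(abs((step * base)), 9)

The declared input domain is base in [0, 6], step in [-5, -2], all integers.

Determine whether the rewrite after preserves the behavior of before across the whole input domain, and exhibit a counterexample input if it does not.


Reading the diff, among the changes: local variable names differ; and statement counts differ; and arithmetic usage differs; and min/max/abs usage differs.
One worked example (base=0, step=-3) — before: scale becomes 0; next extra becomes 0; next ((base + base) == max(step, extra)) evaluates to true; next scale becomes 0; next (((8 - extra) <= abs(-2)) and ((base + scale) > (4 - step))) evaluates to false; next final value 9; after: scale becomes 0; next ((base + base) == max(step, abs((step * base)))) evaluates to true; next scale becomes 0; next (((8 - abs((step * base))) <= abs(-2)) and ((base + scale) > (4 - step))) evaluates to false; next final value 9; agreement on 9.
Every one of the 28 inputs gives matching results.
verdict: equivalent


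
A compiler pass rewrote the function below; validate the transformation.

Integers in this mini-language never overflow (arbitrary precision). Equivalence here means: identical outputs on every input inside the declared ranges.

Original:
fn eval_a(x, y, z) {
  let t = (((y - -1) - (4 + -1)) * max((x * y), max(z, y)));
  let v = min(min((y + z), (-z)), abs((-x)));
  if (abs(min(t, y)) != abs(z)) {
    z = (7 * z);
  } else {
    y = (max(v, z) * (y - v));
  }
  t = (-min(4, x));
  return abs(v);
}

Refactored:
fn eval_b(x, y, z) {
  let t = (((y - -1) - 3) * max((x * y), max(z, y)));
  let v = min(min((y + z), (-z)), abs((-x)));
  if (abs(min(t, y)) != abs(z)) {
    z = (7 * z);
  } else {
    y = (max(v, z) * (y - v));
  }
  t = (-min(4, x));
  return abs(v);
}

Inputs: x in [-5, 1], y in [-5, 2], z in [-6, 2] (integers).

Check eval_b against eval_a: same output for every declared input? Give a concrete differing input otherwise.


The two are interchangeable: constant usage differs; and arithmetic usage differs, and every declared input agrees.
Spot check at x=-5, y=0, z=-1 — eval_a: t = 0; v = -1; (abs(min(t, y)) != abs(z)) -> true; z = -7; t = 5; return 1. eval_b: t = 0; v = -1; (abs(min(t, y)) != abs(z)) -> true; z = -7; t = 5; return 1. Both give 1.
An exhaustive pass over the 504 declared inputs shows identical outputs.
verdict: equivalent


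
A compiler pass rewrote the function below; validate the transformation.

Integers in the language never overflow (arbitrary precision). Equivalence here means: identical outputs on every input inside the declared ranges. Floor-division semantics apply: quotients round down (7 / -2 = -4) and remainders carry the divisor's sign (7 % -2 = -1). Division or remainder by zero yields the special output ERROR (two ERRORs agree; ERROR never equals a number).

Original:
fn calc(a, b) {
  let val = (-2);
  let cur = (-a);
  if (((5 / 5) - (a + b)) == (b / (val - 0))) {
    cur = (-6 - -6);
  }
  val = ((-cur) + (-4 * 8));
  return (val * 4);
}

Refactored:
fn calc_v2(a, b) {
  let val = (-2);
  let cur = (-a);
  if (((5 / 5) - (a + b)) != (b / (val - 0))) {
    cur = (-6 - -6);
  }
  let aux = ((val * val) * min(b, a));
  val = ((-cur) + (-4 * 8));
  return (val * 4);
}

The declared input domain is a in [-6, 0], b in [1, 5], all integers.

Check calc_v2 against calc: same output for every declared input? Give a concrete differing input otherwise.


a=-6, b=1 yields -152 from calc but -128 from calc_v2.
verdict: not equivalent; witness: a=-6, b=1


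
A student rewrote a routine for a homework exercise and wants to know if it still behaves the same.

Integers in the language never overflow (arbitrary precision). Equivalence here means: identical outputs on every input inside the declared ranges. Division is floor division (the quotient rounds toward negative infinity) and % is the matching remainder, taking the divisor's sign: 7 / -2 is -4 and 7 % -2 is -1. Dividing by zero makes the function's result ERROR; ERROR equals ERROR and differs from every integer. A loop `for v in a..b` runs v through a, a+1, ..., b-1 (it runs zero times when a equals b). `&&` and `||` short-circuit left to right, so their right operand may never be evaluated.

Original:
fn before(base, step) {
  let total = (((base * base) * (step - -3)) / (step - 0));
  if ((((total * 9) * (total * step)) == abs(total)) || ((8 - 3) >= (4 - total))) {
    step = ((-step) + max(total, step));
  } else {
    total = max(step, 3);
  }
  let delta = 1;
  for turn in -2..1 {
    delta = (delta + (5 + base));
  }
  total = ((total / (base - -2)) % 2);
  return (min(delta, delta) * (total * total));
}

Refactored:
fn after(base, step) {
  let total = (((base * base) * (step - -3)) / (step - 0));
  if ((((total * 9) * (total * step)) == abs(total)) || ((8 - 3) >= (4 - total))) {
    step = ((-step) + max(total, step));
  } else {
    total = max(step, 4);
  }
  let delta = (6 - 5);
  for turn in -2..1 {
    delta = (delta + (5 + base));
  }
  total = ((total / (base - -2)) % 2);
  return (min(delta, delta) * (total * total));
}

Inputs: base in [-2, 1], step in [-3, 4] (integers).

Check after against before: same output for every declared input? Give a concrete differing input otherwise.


The rewrite breaks on base=-1, step=-1, where the results are 13 and 0.
before: total = -2; ((((total * 9) * (total * step)) == abs(total)) || ((8 - 3) >= (4 - total))) -> false; total = 3; delta = 1; [turn=-2]; delta = 5; [turn=-1]; delta = 9; [turn=0]; delta = 13; total = 1; return 13
after: total = -2; ((((total * 9) * (total * step)) == abs(total)) || ((8 - 3) >= (4 - total))) -> false; total = 4; delta = 1; [turn=-2]; delta = 5; [turn=-1]; delta = 9; [turn=0]; delta = 13; total = 0; return 0
verdict: not equivalent; witness: base=-1, step=-1


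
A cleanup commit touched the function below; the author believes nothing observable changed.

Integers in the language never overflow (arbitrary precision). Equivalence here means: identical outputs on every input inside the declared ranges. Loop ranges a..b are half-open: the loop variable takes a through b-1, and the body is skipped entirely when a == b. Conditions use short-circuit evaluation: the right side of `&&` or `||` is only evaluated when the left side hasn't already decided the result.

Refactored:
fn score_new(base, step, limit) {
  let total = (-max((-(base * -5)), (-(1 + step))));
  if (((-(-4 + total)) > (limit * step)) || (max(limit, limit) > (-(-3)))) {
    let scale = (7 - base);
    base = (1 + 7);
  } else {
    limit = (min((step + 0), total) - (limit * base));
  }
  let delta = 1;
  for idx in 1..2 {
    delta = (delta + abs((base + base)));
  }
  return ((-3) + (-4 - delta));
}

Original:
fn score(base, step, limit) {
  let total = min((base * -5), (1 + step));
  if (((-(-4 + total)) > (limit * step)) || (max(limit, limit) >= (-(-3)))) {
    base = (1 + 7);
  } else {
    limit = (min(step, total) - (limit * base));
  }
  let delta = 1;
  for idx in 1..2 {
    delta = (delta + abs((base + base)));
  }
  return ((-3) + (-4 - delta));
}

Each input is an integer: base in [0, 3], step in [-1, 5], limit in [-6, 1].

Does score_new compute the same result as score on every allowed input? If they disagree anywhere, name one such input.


The edit looks behavioral (`(max(limit, limit) >= (-(-3)))` became `(max(limit, limit) > (-(-3)))`), but over these ranges it never changes the outcome; all 224 inputs agree.
verdict: equivalent


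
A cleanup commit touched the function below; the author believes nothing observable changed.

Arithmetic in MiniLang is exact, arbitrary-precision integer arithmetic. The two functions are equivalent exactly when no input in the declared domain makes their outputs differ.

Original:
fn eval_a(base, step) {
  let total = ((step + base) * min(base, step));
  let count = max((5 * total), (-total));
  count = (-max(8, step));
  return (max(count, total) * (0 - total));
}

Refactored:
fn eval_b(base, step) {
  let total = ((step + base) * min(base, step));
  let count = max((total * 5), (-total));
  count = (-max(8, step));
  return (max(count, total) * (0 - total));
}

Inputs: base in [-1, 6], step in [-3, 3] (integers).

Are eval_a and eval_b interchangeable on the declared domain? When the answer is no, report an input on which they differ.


Comparing the listings, the differences include: same computation, different form.
Tracing base=3, step=1: eval_a: total = 4; count = 20; count = -8; return -16 | eval_b: total = 4; count = 20; count = -8; return -16 — matching result -16.
An exhaustive pass over the 56 declared inputs shows identical outputs.
verdict: equivalent


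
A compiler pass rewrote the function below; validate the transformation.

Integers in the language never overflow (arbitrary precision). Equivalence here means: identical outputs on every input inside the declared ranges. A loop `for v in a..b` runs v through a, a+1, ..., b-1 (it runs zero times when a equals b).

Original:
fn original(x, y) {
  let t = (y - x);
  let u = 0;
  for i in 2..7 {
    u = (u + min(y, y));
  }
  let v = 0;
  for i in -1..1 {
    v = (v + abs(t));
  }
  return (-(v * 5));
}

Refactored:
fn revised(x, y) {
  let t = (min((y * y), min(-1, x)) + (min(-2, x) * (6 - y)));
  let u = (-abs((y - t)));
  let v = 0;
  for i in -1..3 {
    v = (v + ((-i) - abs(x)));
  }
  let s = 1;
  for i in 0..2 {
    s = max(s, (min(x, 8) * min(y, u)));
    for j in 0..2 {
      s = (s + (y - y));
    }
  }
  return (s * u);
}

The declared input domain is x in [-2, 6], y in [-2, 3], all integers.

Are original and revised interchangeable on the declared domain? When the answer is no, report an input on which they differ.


There is a counterexample at x=-2, y=-2: 0 on one side, -512 on the other.
original: t=0, then u=0, then (i=2), then u=-2, then (i=3), then u=-4, then (i=4), then u=-6, then (i=5), then u=-8, then (i=6), then u=-10, then v=0, then (i=-1), then v=0, then (i=0), then v=0, then returns 0
revised: t=-18, then u=-16, then v=0, then (i=-1), then v=-1, then (i=0), then v=-3, then (i=1), then v=-6, then (i=2), then v=-10, then s=1, then (i=0), then s=32, then (j=0), then s=32, then (j=1), then s=32, then (i=1), then s=32, then (j=0), then s=32, then (j=1), then s=32, then returns -512
verdict: not equivalent; witness: x=-2, y=-2


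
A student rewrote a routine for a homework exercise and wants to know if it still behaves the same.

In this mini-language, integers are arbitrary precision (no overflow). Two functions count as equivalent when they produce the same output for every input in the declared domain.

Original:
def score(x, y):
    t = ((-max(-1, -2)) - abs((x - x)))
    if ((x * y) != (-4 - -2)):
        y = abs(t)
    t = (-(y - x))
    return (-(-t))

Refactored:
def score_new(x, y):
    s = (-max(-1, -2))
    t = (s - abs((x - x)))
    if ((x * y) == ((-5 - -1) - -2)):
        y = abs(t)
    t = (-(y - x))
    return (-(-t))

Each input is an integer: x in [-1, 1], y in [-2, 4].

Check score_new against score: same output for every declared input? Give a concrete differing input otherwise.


Input x=-1, y=-2: -2 from score versus 1 from score_new.
verdict: not equivalent; witness: x=-1, y=-2


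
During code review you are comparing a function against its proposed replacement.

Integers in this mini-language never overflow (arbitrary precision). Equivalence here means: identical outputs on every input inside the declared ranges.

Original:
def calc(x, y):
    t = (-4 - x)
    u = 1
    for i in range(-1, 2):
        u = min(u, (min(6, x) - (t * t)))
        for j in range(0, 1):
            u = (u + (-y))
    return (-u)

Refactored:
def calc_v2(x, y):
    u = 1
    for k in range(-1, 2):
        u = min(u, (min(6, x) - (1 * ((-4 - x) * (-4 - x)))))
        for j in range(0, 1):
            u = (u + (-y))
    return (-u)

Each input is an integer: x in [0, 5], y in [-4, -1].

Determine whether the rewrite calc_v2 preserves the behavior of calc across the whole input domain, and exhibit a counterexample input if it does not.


Reading the diff, among the changes: statement counts differ; and constant usage differs; and arithmetic usage differs; and local variable names differ.
Tracing x=0, y=-3: calc: t=-4, then u=1, then (i=-1), then u=-16, then (j=0), then u=-13, then (i=0), then u=-16, then (j=0), then u=-13, then (i=1), then u=-16, then (j=0), then u=-13, then returns 13 | calc_v2: u=1, then (k=-1), then u=-16, then (j=0), then u=-13, then (k=0), then u=-16, then (j=0), then u=-13, then (k=1), then u=-16, then (j=0), then u=-13, then returns 13 — matching result 13.
Every one of the 24 inputs gives matching results.
verdict: equivalent


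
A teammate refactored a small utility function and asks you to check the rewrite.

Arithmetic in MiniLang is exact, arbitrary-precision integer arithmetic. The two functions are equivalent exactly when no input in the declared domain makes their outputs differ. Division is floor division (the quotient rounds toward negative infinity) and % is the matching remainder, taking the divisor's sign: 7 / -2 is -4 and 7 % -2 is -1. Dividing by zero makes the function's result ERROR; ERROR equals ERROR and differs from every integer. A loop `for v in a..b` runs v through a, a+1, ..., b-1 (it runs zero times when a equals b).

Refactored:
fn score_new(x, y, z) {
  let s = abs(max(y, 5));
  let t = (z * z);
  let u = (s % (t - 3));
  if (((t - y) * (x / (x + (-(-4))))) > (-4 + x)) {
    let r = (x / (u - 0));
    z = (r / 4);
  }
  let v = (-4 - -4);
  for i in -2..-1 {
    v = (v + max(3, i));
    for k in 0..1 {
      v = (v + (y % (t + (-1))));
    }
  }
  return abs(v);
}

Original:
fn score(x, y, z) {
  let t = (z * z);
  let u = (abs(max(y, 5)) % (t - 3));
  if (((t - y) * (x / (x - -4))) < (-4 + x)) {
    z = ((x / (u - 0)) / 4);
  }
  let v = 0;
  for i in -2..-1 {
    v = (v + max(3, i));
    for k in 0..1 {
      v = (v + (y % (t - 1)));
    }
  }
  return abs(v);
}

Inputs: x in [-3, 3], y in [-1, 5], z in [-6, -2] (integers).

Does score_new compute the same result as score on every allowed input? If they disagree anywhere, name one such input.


Take x=-3, y=-1, z=-2.
score: t = 4; u = 0; (((t - y) * (x / (x - -4))) < (-4 + x)) -> true; division by zero -> ERROR
score_new: s = 5; t = 4; u = 0; (((t - y) * (x / (x + (-(-4))))) > (-4 + x)) -> false; v = 0; [i=-2]; v = 3; [k=0]; v = 5; return 5
ERROR against 5: the behavior changed.
verdict: not equivalent; witness: x=-3, y=-1, z=-2


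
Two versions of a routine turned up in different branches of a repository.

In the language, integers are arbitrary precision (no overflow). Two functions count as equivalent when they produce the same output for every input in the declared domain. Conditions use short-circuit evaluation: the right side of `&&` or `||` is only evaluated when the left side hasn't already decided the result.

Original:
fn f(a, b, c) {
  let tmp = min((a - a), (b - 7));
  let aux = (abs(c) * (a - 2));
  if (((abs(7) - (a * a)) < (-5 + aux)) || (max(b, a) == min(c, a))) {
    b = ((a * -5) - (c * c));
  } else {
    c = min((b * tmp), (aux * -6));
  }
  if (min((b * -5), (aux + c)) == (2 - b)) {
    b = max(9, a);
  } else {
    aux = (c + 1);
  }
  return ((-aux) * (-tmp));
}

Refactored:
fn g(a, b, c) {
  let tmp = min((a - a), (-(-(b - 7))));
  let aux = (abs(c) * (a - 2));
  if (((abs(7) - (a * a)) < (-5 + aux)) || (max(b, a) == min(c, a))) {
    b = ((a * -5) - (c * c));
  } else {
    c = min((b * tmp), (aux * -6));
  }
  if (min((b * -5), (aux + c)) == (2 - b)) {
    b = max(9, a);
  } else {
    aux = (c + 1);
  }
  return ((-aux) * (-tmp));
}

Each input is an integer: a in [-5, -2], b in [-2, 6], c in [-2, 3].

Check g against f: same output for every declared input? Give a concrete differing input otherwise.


Side by side, the visible changes include: same computation, different form.
As a probe, take a=-2, b=3, c=3: f runs tmp=-4, then aux=-12, then (((abs(7) - (a * a)) < (-5 + aux)) || (max(b, a) == min(c, a))) is false, then c=-12, then (min((b * -5), (aux + c)) == (2 - b)) is false, then aux=-11, then returns 44; g runs tmp=-4, then aux=-12, then (((abs(7) - (a * a)) < (-5 + aux)) || (max(b, a) == min(c, a))) is false, then c=-12, then (min((b * -5), (aux + c)) == (2 - b)) is false, then aux=-11, then returns 44; both end at 44.
Sweeping the whole domain (216 inputs) finds no disagreement.
verdict: equivalent


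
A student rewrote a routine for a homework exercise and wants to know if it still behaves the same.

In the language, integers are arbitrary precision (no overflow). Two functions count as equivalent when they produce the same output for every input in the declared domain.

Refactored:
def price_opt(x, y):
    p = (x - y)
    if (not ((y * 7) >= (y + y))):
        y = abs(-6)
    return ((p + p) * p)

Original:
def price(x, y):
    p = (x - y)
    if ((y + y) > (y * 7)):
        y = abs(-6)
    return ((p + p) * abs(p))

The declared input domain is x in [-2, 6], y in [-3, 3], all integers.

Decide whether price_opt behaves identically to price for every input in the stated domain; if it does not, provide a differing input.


Try x=-2, y=-1.
price: p becomes -1; next ((y + y) > (y * 7)) evaluates to true; next y becomes 6; next final value -2
price_opt: p becomes -1; next (not ((y * 7) >= (y + y))) evaluates to true; next y becomes 6; next final value 2
-2 against 2: the behavior changed.
verdict: not equivalent; witness: x=-2, y=-1
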